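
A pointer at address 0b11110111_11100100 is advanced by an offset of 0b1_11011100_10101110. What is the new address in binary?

0b101101010010010010

Add column by column in base 2, right to left:
  0+0 = 0
  0+1 = 1
  1+1 = 0 carry 1
  0+1+1 = 0 carry 1
  0+0+1 = 1
  1+1 = 0 carry 1
  1+0+1 = 0 carry 1
  1+1+1 = 1 carry 1
  1+0+1 = 0 carry 1
  1+0+1 = 0 carry 1
  1+1+1 = 1 carry 1
  0+1+1 = 0 carry 1
  1+1+1 = 1 carry 1
  1+0+1 = 0 carry 1
  1+1+1 = 1 carry 1
  1+1+1 = 1 carry 1
  0+1+1 = 0 carry 1
  final carry 1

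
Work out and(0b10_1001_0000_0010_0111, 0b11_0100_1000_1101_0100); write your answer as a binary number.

0b100000000000000100

AND bit by bit (1 only where both bits are 1):
  101001000000100111
& 110100100011010100
= 100000000000000100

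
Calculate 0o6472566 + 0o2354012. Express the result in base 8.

0o11046600

Add column by column in base 8, right to left:
  6+2 = 0 carry 1
  6+1+1 = 0 carry 1
  5+0+1 = 6
  2+4 = 6
  7+5 = 4 carry 1
  4+3+1 = 0 carry 1
  6+2+1 = 1 carry 1
  final carry 1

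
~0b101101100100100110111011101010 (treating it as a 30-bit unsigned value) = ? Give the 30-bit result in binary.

0b010010011011011001000100010101

Invert each bit: 101101100100100110111011101010 → 010010011011011001000100010101.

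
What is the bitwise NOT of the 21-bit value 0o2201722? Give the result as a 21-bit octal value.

Each oct digit d becomes 7−d:
  2→5, 2→5, 0→7, 1→6, 7→0, 2→5, 2→5

0o5576055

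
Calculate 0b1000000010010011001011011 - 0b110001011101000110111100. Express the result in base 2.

0b1110110101010010011111

Subtract column by column in base 2:
  1-0 → 1
  1-0 → 1
  0-1 → 1 (borrow)
  1-1-1 → 1 (borrow)
  1-1-1 → 1 (borrow)
  0-1-1 → 0 (borrow)
  1-0-1 → 0
  0-1 → 1 (borrow)
  0-1-1 → 0 (borrow)
  1-0-1 → 0
  1-0 → 1
  0-0 → 0
  0-1 → 1 (borrow)
  1-0-1 → 0
  0-1 → 1 (borrow)
  0-1-1 → 0 (borrow)
  1-1-1 → 1 (borrow)
  0-0-1 → 1 (borrow)
  0-1-1 → 0 (borrow)
  0-0-1 → 1 (borrow)
  0-0-1 → 1 (borrow)
  0-0-1 → 1 (borrow)
  0-1-1 → 0 (borrow)
  0-1-1 → 0 (borrow)
  1-0-1 → 0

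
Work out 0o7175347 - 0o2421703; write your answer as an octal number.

0o4553444

Subtract column by column in base 8:
  7-3 → 4
  4-0 → 4
  3-7 → 4 (borrow)
  5-1-1 → 3
  7-2 → 5
  1-4 → 5 (borrow)
  7-2-1 → 4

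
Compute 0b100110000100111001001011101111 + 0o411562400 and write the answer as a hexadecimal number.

0x2a3a77ef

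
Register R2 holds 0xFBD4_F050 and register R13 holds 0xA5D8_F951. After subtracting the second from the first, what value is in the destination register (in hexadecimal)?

Subtract column by column in base 16:
  0-1 → F (borrow)
  5-5-1 → F (borrow)
  0-9-1 → 6 (borrow)
  F-F-1 → F (borrow)
  4-8-1 → B (borrow)
  D-D-1 → F (borrow)
  B-5-1 → 5
  F-A → 5

0x55FBF6FF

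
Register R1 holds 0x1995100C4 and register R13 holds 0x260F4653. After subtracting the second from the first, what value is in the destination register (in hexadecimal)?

Subtract column by column in base 16:
  4-3 → 1
  C-5 → 7
  0-6 → A (borrow)
  0-4-1 → B (borrow)
  1-F-1 → 1 (borrow)
  5-0-1 → 4
  9-6 → 3
  9-2 → 7
  1-0 → 1

0x17341BA71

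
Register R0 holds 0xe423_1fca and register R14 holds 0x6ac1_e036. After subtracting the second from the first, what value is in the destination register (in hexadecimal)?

Subtract column by column in base 16:
  a-6 → 4
  c-3 → 9
  f-0 → f
  1-e → 3 (borrow)
  3-1-1 → 1
  2-c → 6 (borrow)
  4-a-1 → 9 (borrow)
  e-6-1 → 7

0x79613f94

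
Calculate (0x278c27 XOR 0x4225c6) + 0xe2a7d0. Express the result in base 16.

First 0x278c27 XOR 0x4225c6 = 0x65a9e1.
Add column by column in base 16, right to left:
  1+0 = 1
  e+d = b carry 1
  9+7+1 = 1 carry 1
  a+a+1 = 5 carry 1
  5+2+1 = 8
  6+e = 4 carry 1
  final carry 1

0x14851b1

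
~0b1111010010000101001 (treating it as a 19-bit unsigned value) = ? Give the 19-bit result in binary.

0b0000101101111010110

Invert each bit: 1111010010000101001 → 0000101101111010110.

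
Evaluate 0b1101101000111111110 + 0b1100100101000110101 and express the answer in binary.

0b11010001110000110011

Add column by column in base 2, right to left:
  0+1 = 1
  1+0 = 1
  1+1 = 0 carry 1
  1+0+1 = 0 carry 1
  1+1+1 = 1 carry 1
  1+1+1 = 1 carry 1
  1+0+1 = 0 carry 1
  1+0+1 = 0 carry 1
  1+0+1 = 0 carry 1
  0+1+1 = 0 carry 1
  0+0+1 = 1
  0+1 = 1
  1+0 = 1
  0+0 = 0
  1+1 = 0 carry 1
  1+0+1 = 0 carry 1
  0+0+1 = 1
  1+1 = 0 carry 1
  1+1+1 = 1 carry 1
  final carry 1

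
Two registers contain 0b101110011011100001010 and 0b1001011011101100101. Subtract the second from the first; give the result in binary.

0b100100111111110100101

Subtract column by column in base 2:
  0-1 → 1 (borrow)
  1-0-1 → 0
  0-1 → 1 (borrow)
  1-0-1 → 0
  0-0 → 0
  0-1 → 1 (borrow)
  0-1-1 → 0 (borrow)
  0-0-1 → 1 (borrow)
  1-1-1 → 1 (borrow)
  1-1-1 → 1 (borrow)
  1-1-1 → 1 (borrow)
  0-0-1 → 1 (borrow)
  1-1-1 → 1 (borrow)
  1-1-1 → 1 (borrow)
  0-0-1 → 1 (borrow)
  0-1-1 → 0 (borrow)
  1-0-1 → 0
  1-0 → 1
  1-1 → 0
  0-0 → 0
  1-0 → 1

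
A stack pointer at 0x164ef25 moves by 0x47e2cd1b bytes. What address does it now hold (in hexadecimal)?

0x4947bc40

Add column by column in base 16, right to left:
  5+b = 0 carry 1
  2+1+1 = 4
  f+d = c carry 1
  e+c+1 = b carry 1
  4+2+1 = 7
  6+e = 4 carry 1
  1+7+1 = 9
  0+4 = 4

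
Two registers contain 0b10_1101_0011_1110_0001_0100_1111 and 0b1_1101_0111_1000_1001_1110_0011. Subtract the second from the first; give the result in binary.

Subtract column by column in base 2:
  1-1 → 0
  1-1 → 0
  1-0 → 1
  1-0 → 1
  0-0 → 0
  0-1 → 1 (borrow)
  1-1-1 → 1 (borrow)
  0-1-1 → 0 (borrow)
  1-1-1 → 1 (borrow)
  0-0-1 → 1 (borrow)
  0-0-1 → 1 (borrow)
  0-1-1 → 0 (borrow)
  0-0-1 → 1 (borrow)
  1-0-1 → 0
  1-0 → 1
  1-1 → 0
  1-1 → 0
  1-1 → 0
  0-1 → 1 (borrow)
  0-0-1 → 1 (borrow)
  1-1-1 → 1 (borrow)
  0-0-1 → 1 (borrow)
  1-1-1 → 1 (borrow)
  1-1-1 → 1 (borrow)
  0-1-1 → 0 (borrow)
  1-0-1 → 0

0b111111000101011101101100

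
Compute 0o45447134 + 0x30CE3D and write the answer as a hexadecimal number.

0xC71C99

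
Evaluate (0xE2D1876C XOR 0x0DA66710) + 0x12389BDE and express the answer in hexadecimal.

0x101B07C5A

First 0xE2D1876C XOR 0x0DA66710 = 0xEF77E07C.
Add column by column in base 16, right to left:
  C+E = A carry 1
  7+D+1 = 5 carry 1
  0+B+1 = C
  E+9 = 7 carry 1
  7+8+1 = 0 carry 1
  7+3+1 = B
  F+2 = 1 carry 1
  E+1+1 = 0 carry 1
  final carry 1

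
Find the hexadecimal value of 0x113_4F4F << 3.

0x89A7A78

3 bits is not a whole number of base-16 digits; in binary: 1000100110100111101001111 << 3 = 1000100110100111101001111000.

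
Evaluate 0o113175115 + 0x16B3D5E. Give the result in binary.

0b10100110000011011110101011

0o113175115 = 0b1001011001111101001001101 in binary.
0x16B3D5E = 0b1011010110011110101011110 in binary.
Add column by column in base 2, right to left:
  1+0 = 1
  0+1 = 1
  1+1 = 0 carry 1
  1+1+1 = 1 carry 1
  0+1+1 = 0 carry 1
  0+0+1 = 1
  1+1 = 0 carry 1
  0+0+1 = 1
  0+1 = 1
  1+0 = 1
  0+1 = 1
  1+1 = 0 carry 1
  1+1+1 = 1 carry 1
  1+1+1 = 1 carry 1
  1+0+1 = 0 carry 1
  1+0+1 = 0 carry 1
  0+1+1 = 0 carry 1
  0+1+1 = 0 carry 1
  1+0+1 = 0 carry 1
  1+1+1 = 1 carry 1
  0+0+1 = 1
  1+1 = 0 carry 1
  0+1+1 = 0 carry 1
  0+0+1 = 1
  1+1 = 0 carry 1
  final carry 1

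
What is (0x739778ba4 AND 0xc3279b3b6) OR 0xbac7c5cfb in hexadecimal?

0xfbc7ddfff

0x739778ba4 AND 0xc3279b3b6 = 0x4307183a4.
Then OR with 0xbac7c5cfb.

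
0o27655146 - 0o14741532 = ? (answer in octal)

Subtract column by column in base 8:
  6-2 → 4
  4-3 → 1
  1-5 → 4 (borrow)
  5-1-1 → 3
  5-4 → 1
  6-7 → 7 (borrow)
  7-4-1 → 2
  2-1 → 1

0o12713414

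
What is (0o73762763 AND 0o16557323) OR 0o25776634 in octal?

0o73762763 AND 0o16557323 = 0o12542323.
Then OR with 0o25776634.

0o37776737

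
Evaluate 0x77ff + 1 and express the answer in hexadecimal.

0x7800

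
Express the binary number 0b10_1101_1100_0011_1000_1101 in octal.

0o13341615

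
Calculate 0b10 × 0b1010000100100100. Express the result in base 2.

0b10100001001001000

Multiply each base-2 digit by 2, carrying:
  0×2 = 0 → write 0
  0×2 = 0 → write 0
  1×2 = 2 → write 0 carry 1
  0×2+1 = 1 → write 1
  0×2 = 0 → write 0
  1×2 = 2 → write 0 carry 1
  0×2+1 = 1 → write 1
  0×2 = 0 → write 0
  1×2 = 2 → write 0 carry 1
  0×2+1 = 1 → write 1
  0×2 = 0 → write 0
  0×2 = 0 → write 0
  0×2 = 0 → write 0
  1×2 = 2 → write 0 carry 1
  0×2+1 = 1 → write 1
  1×2 = 2 → write 0 carry 1
  remaining carry: 1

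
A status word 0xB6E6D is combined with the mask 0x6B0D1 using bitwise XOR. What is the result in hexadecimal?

0xDDEBC

XOR each hex digit independently (no carries):
  B^6=D, 6^B=D, E^0=E, 6^D=B, D^1=C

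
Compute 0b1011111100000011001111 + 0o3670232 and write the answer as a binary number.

0b1111110011000101101001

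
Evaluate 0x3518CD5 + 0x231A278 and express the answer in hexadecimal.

Add column by column in base 16, right to left:
  5+8 = D
  D+7 = 4 carry 1
  C+2+1 = F
  8+A = 2 carry 1
  1+1+1 = 3
  5+3 = 8
  3+2 = 5

0x5832F4D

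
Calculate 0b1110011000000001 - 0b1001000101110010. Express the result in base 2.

Subtract column by column in base 2:
  1-0 → 1
  0-1 → 1 (borrow)
  0-0-1 → 1 (borrow)
  0-0-1 → 1 (borrow)
  0-1-1 → 0 (borrow)
  0-1-1 → 0 (borrow)
  0-1-1 → 0 (borrow)
  0-0-1 → 1 (borrow)
  0-1-1 → 0 (borrow)
  1-0-1 → 0
  1-0 → 1
  0-0 → 0
  0-1 → 1 (borrow)
  1-0-1 → 0
  1-0 → 1
  1-1 → 0

0b101010010001111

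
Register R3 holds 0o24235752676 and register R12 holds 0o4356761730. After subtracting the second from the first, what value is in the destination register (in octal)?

Subtract column by column in base 8:
  6-0 → 6
  7-3 → 4
  6-7 → 7 (borrow)
  2-1-1 → 0
  5-6 → 7 (borrow)
  7-7-1 → 7 (borrow)
  5-6-1 → 6 (borrow)
  3-5-1 → 5 (borrow)
  2-3-1 → 6 (borrow)
  4-4-1 → 7 (borrow)
  2-0-1 → 1

0o17656770746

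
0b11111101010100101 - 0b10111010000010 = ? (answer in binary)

Subtract column by column in base 2:
  1-0 → 1
  0-1 → 1 (borrow)
  1-0-1 → 0
  0-0 → 0
  0-0 → 0
  1-0 → 1
  0-0 → 0
  1-1 → 0
  0-0 → 0
  1-1 → 0
  0-1 → 1 (borrow)
  1-1-1 → 1 (borrow)
  1-0-1 → 0
  1-1 → 0
  1-0 → 1
  1-0 → 1
  1-0 → 1

0b11100110000100011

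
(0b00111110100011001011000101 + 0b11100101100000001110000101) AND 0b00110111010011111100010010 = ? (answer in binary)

0b100100000011011000000010

Add column by column in base 2, right to left:
  1+1 = 0 carry 1
  0+0+1 = 1
  1+1 = 0 carry 1
  0+0+1 = 1
  0+0 = 0
  0+0 = 0
  1+0 = 1
  1+1 = 0 carry 1
  0+1+1 = 0 carry 1
  1+1+1 = 1 carry 1
  0+0+1 = 1
  0+0 = 0
  1+0 = 1
  1+0 = 1
  0+0 = 0
  0+0 = 0
  0+0 = 0
  1+1 = 0 carry 1
  0+1+1 = 0 carry 1
  1+0+1 = 0 carry 1
  1+1+1 = 1 carry 1
  1+0+1 = 0 carry 1
  1+0+1 = 0 carry 1
  1+1+1 = 1 carry 1
  0+1+1 = 0 carry 1
  0+1+1 = 0 carry 1
  final carry 1
Sum = 0b100100100000011011001001010; now AND with 0b00110111010011111100010010:
  100100100000011011001001010
& 000110111010011111100010010
= 000100100000011011000000010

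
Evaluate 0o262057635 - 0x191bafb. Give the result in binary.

0o262057635 = 0b10110010000101111110011101 in binary.
0x191bafb = 0b1100100011011101011111011 in binary.
Subtract column by column in base 2:
  1-1 → 0
  0-1 → 1 (borrow)
  1-0-1 → 0
  1-1 → 0
  1-1 → 0
  0-1 → 1 (borrow)
  0-1-1 → 0 (borrow)
  1-1-1 → 1 (borrow)
  1-0-1 → 0
  1-1 → 0
  1-0 → 1
  1-1 → 0
  1-1 → 0
  0-1 → 1 (borrow)
  1-0-1 → 0
  0-1 → 1 (borrow)
  0-1-1 → 0 (borrow)
  0-0-1 → 1 (borrow)
  0-0-1 → 1 (borrow)
  1-0-1 → 0
  0-1 → 1 (borrow)
  0-0-1 → 1 (borrow)
  1-0-1 → 0
  1-1 → 0
  0-1 → 1 (borrow)
  1-0-1 → 0

0b1001101101010010010100010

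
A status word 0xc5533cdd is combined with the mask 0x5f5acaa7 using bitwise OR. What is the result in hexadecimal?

0xdf5bfeff

OR each hex digit independently (no carries):
  c|5=d, 5|f=f, 5|5=5, 3|a=b, 3|c=f, c|a=e, d|a=f, d|7=f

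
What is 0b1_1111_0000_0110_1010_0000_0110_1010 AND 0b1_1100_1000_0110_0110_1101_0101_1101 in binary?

AND bit by bit (1 only where both bits are 1):
  11111000001101010000001101010
& 11100100001100110110101011101
= 11100000001100010000001001000

0b11100000001100010000001001000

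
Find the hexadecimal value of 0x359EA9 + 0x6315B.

Add column by column in base 16, right to left:
  9+B = 4 carry 1
  A+5+1 = 0 carry 1
  E+1+1 = 0 carry 1
  9+3+1 = D
  5+6 = B
  3+0 = 3

0x3BD004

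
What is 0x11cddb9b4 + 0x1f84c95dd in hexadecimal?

Add column by column in base 16, right to left:
  4+d = 1 carry 1
  b+d+1 = 9 carry 1
  9+5+1 = f
  b+9 = 4 carry 1
  d+c+1 = a carry 1
  d+4+1 = 2 carry 1
  c+8+1 = 5 carry 1
  1+f+1 = 1 carry 1
  1+1+1 = 3

0x3152a4f91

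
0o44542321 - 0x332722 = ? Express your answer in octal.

0o27716657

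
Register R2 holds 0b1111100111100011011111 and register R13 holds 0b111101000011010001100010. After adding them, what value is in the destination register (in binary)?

Add column by column in base 2, right to left:
  1+0 = 1
  1+1 = 0 carry 1
  1+0+1 = 0 carry 1
  1+0+1 = 0 carry 1
  1+0+1 = 0 carry 1
  0+1+1 = 0 carry 1
  1+1+1 = 1 carry 1
  1+0+1 = 0 carry 1
  0+0+1 = 1
  0+0 = 0
  0+1 = 1
  1+0 = 1
  1+1 = 0 carry 1
  1+1+1 = 1 carry 1
  1+0+1 = 0 carry 1
  0+0+1 = 1
  0+0 = 0
  1+0 = 1
  1+1 = 0 carry 1
  1+0+1 = 0 carry 1
  1+1+1 = 1 carry 1
  1+1+1 = 1 carry 1
  0+1+1 = 0 carry 1
  0+1+1 = 0 carry 1
  final carry 1

0b1001100101010110101000001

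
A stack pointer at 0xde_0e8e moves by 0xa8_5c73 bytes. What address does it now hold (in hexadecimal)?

0x1866b01

Add column by column in base 16, right to left:
  e+3 = 1 carry 1
  8+7+1 = 0 carry 1
  e+c+1 = b carry 1
  0+5+1 = 6
  e+8 = 6 carry 1
  d+a+1 = 8 carry 1
  final carry 1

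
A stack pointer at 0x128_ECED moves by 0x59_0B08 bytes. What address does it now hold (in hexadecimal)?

0x181F7F5

Add column by column in base 16, right to left:
  D+8 = 5 carry 1
  E+0+1 = F
  C+B = 7 carry 1
  E+0+1 = F
  8+9 = 1 carry 1
  2+5+1 = 8
  1+0 = 1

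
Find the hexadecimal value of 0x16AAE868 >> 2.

2 bits is not a whole number of base-16 digits; in binary: 10110101010101110100001101000 >> 2 = 101101010101011101000011010.

0x5AABA1A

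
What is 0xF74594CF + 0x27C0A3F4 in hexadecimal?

0x11F0638C3

Add column by column in base 16, right to left:
  F+4 = 3 carry 1
  C+F+1 = C carry 1
  4+3+1 = 8
  9+A = 3 carry 1
  5+0+1 = 6
  4+C = 0 carry 1
  7+7+1 = F
  F+2 = 1 carry 1
  final carry 1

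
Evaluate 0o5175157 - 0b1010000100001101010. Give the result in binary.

0b11111111001000000101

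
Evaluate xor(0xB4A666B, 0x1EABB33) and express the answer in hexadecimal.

0xAA0DD58

XOR each hex digit independently (no carries):
  B^1=A, 4^E=A, A^A=0, 6^B=D, 6^B=D, 6^3=5, B^3=8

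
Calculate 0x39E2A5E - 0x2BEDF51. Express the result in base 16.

0xDF4B0D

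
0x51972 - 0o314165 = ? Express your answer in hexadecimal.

0o314165 = 0x19875 in hexadecimal.
Subtract column by column in base 16:
  2-5 → D (borrow)
  7-7-1 → F (borrow)
  9-8-1 → 0
  1-9 → 8 (borrow)
  5-1-1 → 3

0x380FD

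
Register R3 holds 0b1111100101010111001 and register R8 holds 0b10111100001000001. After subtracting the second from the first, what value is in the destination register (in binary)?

0b1100101001001111000

Subtract column by column in base 2:
  1-1 → 0
  0-0 → 0
  0-0 → 0
  1-0 → 1
  1-0 → 1
  1-0 → 1
  0-1 → 1 (borrow)
  1-0-1 → 0
  0-0 → 0
  1-0 → 1
  0-0 → 0
  1-1 → 0
  0-1 → 1 (borrow)
  0-1-1 → 0 (borrow)
  1-1-1 → 1 (borrow)
  1-0-1 → 0
  1-1 → 0
  1-0 → 1
  1-0 → 1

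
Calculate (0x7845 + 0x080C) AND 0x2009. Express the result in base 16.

0x1

Add column by column in base 16, right to left:
  5+C = 1 carry 1
  4+0+1 = 5
  8+8 = 0 carry 1
  7+0+1 = 8
Sum = 0x8051; now AND with 0x2009:
  8&2=0, 0&0=0, 5&0=0, 1&9=1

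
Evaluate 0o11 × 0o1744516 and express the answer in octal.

0o21411676

Multiply each base-8 digit by 9, carrying:
  6×9 = 54 → write 6 carry 6
  1×9+6 = 15 → write 7 carry 1
  5×9+1 = 46 → write 6 carry 5
  4×9+5 = 41 → write 1 carry 5
  4×9+5 = 41 → write 1 carry 5
  7×9+5 = 68 → write 4 carry 8
  1×9+8 = 17 → write 1 carry 2
  remaining carry: 2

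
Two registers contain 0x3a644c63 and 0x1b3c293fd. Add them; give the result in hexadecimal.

0x1ee26e060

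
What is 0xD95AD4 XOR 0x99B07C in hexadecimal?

0x40EAA8

XOR each hex digit independently (no carries):
  D^9=4, 9^9=0, 5^B=E, A^0=A, D^7=A, 4^C=8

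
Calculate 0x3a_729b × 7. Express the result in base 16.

Multiply each base-16 digit by 7, carrying:
  b×7 = 77 → write d carry 4
  9×7+4 = 67 → write 3 carry 4
  2×7+4 = 18 → write 2 carry 1
  7×7+1 = 50 → write 2 carry 3
  a×7+3 = 73 → write 9 carry 4
  3×7+4 = 25 → write 9 carry 1
  remaining carry: 1

0x199223d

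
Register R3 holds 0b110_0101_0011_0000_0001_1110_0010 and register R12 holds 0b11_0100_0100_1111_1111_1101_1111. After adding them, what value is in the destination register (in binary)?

Add column by column in base 2, right to left:
  0+1 = 1
  1+1 = 0 carry 1
  0+1+1 = 0 carry 1
  0+1+1 = 0 carry 1
  0+1+1 = 0 carry 1
  1+0+1 = 0 carry 1
  1+1+1 = 1 carry 1
  1+1+1 = 1 carry 1
  1+1+1 = 1 carry 1
  0+1+1 = 0 carry 1
  0+1+1 = 0 carry 1
  0+1+1 = 0 carry 1
  0+1+1 = 0 carry 1
  0+1+1 = 0 carry 1
  0+1+1 = 0 carry 1
  0+1+1 = 0 carry 1
  1+0+1 = 0 carry 1
  1+0+1 = 0 carry 1
  0+1+1 = 0 carry 1
  0+0+1 = 1
  1+0 = 1
  0+0 = 0
  1+1 = 0 carry 1
  0+0+1 = 1
  0+1 = 1
  1+1 = 0 carry 1
  1+0+1 = 0 carry 1
  final carry 1

0b1001100110000000000111000001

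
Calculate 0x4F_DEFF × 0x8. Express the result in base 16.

Multiply each base-16 digit by 8, carrying:
  F×8 = 120 → write 8 carry 7
  F×8+7 = 127 → write F carry 7
  E×8+7 = 119 → write 7 carry 7
  D×8+7 = 111 → write F carry 6
  F×8+6 = 126 → write E carry 7
  4×8+7 = 39 → write 7 carry 2
  remaining carry: 2

0x27EF7F8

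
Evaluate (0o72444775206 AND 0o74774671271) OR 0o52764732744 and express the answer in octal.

0o72764773744

0o72444775206 AND 0o74774671271 = 0o70444671200.
Then OR with 0o52764732744.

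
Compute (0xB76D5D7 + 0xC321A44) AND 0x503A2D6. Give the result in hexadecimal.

Add column by column in base 16, right to left:
  7+4 = B
  D+4 = 1 carry 1
  5+A+1 = 0 carry 1
  D+1+1 = F
  6+2 = 8
  7+3 = A
  B+C = 7 carry 1
  final carry 1
Sum = 0x17A8F01B; now AND with 0x503A2D6:
  1&0=0, 7&5=5, A&0=0, 8&3=0, F&A=A, 0&2=0, 1&D=1, B&6=2

0x500A012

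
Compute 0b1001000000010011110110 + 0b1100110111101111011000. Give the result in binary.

0b10101111000000011001110

Add column by column in base 2, right to left:
  0+0 = 0
  1+0 = 1
  1+0 = 1
  0+1 = 1
  1+1 = 0 carry 1
  1+0+1 = 0 carry 1
  1+1+1 = 1 carry 1
  1+1+1 = 1 carry 1
  0+1+1 = 0 carry 1
  0+1+1 = 0 carry 1
  1+0+1 = 0 carry 1
  0+1+1 = 0 carry 1
  0+1+1 = 0 carry 1
  0+1+1 = 0 carry 1
  0+1+1 = 0 carry 1
  0+0+1 = 1
  0+1 = 1
  0+1 = 1
  1+0 = 1
  0+0 = 0
  0+1 = 1
  1+1 = 0 carry 1
  final carry 1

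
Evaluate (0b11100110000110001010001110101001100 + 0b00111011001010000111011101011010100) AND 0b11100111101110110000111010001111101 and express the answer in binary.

0b100001000000010000101000000100000

Add column by column in base 2, right to left:
  0+0 = 0
  0+0 = 0
  1+1 = 0 carry 1
  1+0+1 = 0 carry 1
  0+1+1 = 0 carry 1
  0+0+1 = 1
  1+1 = 0 carry 1
  0+1+1 = 0 carry 1
  1+0+1 = 0 carry 1
  0+1+1 = 0 carry 1
  1+0+1 = 0 carry 1
  1+1+1 = 1 carry 1
  1+1+1 = 1 carry 1
  0+1+1 = 0 carry 1
  0+0+1 = 1
  0+1 = 1
  1+1 = 0 carry 1
  0+1+1 = 0 carry 1
  1+0+1 = 0 carry 1
  0+0+1 = 1
  0+0 = 0
  0+0 = 0
  1+1 = 0 carry 1
  1+0+1 = 0 carry 1
  0+1+1 = 0 carry 1
  0+0+1 = 1
  0+0 = 0
  0+1 = 1
  1+1 = 0 carry 1
  1+0+1 = 0 carry 1
  0+1+1 = 0 carry 1
  0+1+1 = 0 carry 1
  1+1+1 = 1 carry 1
  1+0+1 = 0 carry 1
  1+0+1 = 0 carry 1
  final carry 1
Sum = 0b100100001010000010001101100000100000; now AND with 0b11100111101110110000111010001111101:
  100100001010000010001101100000100000
& 011100111101110110000111010001111101
= 000100001000000010000101000000100000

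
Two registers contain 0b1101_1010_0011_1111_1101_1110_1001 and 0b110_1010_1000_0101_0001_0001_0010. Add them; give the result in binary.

0b10100010011000100111011111011

Add column by column in base 2, right to left:
  1+0 = 1
  0+1 = 1
  0+0 = 0
  1+0 = 1
  0+1 = 1
  1+0 = 1
  1+0 = 1
  1+0 = 1
  1+1 = 0 carry 1
  0+0+1 = 1
  1+0 = 1
  1+0 = 1
  1+1 = 0 carry 1
  1+0+1 = 0 carry 1
  1+1+1 = 1 carry 1
  1+0+1 = 0 carry 1
  1+0+1 = 0 carry 1
  1+0+1 = 0 carry 1
  0+0+1 = 1
  0+1 = 1
  0+0 = 0
  1+1 = 0 carry 1
  0+0+1 = 1
  1+1 = 0 carry 1
  1+0+1 = 0 carry 1
  0+1+1 = 0 carry 1
  1+1+1 = 1 carry 1
  1+0+1 = 0 carry 1
  final carry 1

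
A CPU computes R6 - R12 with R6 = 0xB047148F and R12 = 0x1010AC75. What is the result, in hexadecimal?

Subtract column by column in base 16:
  F-5 → A
  8-7 → 1
  4-C → 8 (borrow)
  1-A-1 → 6 (borrow)
  7-0-1 → 6
  4-1 → 3
  0-0 → 0
  B-1 → A

0xA036681A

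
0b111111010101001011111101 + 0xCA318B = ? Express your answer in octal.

0o161702210

0b111111010101001011111101 = 0o77251375 in octal.
0xCA318B = 0o62430613 in octal.
Add column by column in base 8, right to left:
  5+3 = 0 carry 1
  7+1+1 = 1 carry 1
  3+6+1 = 2 carry 1
  1+0+1 = 2
  5+3 = 0 carry 1
  2+4+1 = 7
  7+2 = 1 carry 1
  7+6+1 = 6 carry 1
  final carry 1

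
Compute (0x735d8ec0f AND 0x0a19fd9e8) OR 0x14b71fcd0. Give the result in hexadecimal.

0x735d8ec0f AND 0x0a19fd9e8 = 0x02198c808.
Then OR with 0x14b71fcd0.

0x16bf9fcd8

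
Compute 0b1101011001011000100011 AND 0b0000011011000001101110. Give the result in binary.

AND bit by bit (1 only where both bits are 1):
  1101011001011000100011
& 0000011011000001101110
= 0000011001000000100010

0b0000011001000000100010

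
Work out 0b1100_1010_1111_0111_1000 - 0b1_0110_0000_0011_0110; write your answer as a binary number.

0b10110100111101000010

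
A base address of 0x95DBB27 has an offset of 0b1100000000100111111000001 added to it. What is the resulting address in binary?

0b1010110111100000101011101000

0x95DBB27 = 0b1001010111011011101100100111 in binary.
Add column by column in base 2, right to left:
  1+1 = 0 carry 1
  1+0+1 = 0 carry 1
  1+0+1 = 0 carry 1
  0+0+1 = 1
  0+0 = 0
  1+0 = 1
  0+1 = 1
  0+1 = 1
  1+1 = 0 carry 1
  1+1+1 = 1 carry 1
  0+1+1 = 0 carry 1
  1+1+1 = 1 carry 1
  1+0+1 = 0 carry 1
  1+0+1 = 0 carry 1
  0+1+1 = 0 carry 1
  1+0+1 = 0 carry 1
  1+0+1 = 0 carry 1
  0+0+1 = 1
  1+0 = 1
  1+0 = 1
  1+0 = 1
  0+0 = 0
  1+0 = 1
  0+1 = 1
  1+1 = 0 carry 1
  0+0+1 = 1
  0+0 = 0
  1+0 = 1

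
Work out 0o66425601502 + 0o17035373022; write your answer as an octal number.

Add column by column in base 8, right to left:
  2+2 = 4
  0+2 = 2
  5+0 = 5
  1+3 = 4
  0+7 = 7
  6+3 = 1 carry 1
  5+5+1 = 3 carry 1
  2+3+1 = 6
  4+0 = 4
  6+7 = 5 carry 1
  6+1+1 = 0 carry 1
  final carry 1

0o105463174524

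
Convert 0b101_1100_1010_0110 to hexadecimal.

Group the bits into nibbles: 0101 1100 1010 0110 → 5CA6.

0x5CA6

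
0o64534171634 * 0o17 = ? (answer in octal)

0o1426147443044

Multiply each base-8 digit by 15, carrying:
  4×15 = 60 → write 4 carry 7
  3×15+7 = 52 → write 4 carry 6
  6×15+6 = 96 → write 0 carry 12
  1×15+12 = 27 → write 3 carry 3
  7×15+3 = 108 → write 4 carry 13
  1×15+13 = 28 → write 4 carry 3
  4×15+3 = 63 → write 7 carry 7
  3×15+7 = 52 → write 4 carry 6
  5×15+6 = 81 → write 1 carry 10
  4×15+10 = 70 → write 6 carry 8
  6×15+8 = 98 → write 2 carry 12
  remaining carry: 14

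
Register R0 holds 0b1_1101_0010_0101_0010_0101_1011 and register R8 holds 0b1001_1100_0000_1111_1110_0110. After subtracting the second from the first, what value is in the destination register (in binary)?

Subtract column by column in base 2:
  1-0 → 1
  1-1 → 0
  0-1 → 1 (borrow)
  1-0-1 → 0
  1-0 → 1
  0-1 → 1 (borrow)
  1-1-1 → 1 (borrow)
  0-1-1 → 0 (borrow)
  0-1-1 → 0 (borrow)
  1-1-1 → 1 (borrow)
  0-1-1 → 0 (borrow)
  0-1-1 → 0 (borrow)
  1-0-1 → 0
  0-0 → 0
  1-0 → 1
  0-0 → 0
  0-0 → 0
  1-0 → 1
  0-1 → 1 (borrow)
  0-1-1 → 0 (borrow)
  1-1-1 → 1 (borrow)
  0-0-1 → 1 (borrow)
  1-0-1 → 0
  1-1 → 0
  1-0 → 1

0b1001101100100001001110101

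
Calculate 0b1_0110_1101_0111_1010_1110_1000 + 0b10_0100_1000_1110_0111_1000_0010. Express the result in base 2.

0b11101101100110001001101010

Add column by column in base 2, right to left:
  0+0 = 0
  0+1 = 1
  0+0 = 0
  1+0 = 1
  0+0 = 0
  1+0 = 1
  1+0 = 1
  1+1 = 0 carry 1
  0+1+1 = 0 carry 1
  1+1+1 = 1 carry 1
  0+1+1 = 0 carry 1
  1+0+1 = 0 carry 1
  1+0+1 = 0 carry 1
  1+1+1 = 1 carry 1
  1+1+1 = 1 carry 1
  0+1+1 = 0 carry 1
  1+0+1 = 0 carry 1
  0+0+1 = 1
  1+0 = 1
  1+1 = 0 carry 1
  0+0+1 = 1
  1+0 = 1
  1+1 = 0 carry 1
  0+0+1 = 1
  1+0 = 1
  0+1 = 1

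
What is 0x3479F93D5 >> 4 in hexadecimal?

Shifting right by 4 bits = 1 hex digit: drop the last 1.

0x3479F93D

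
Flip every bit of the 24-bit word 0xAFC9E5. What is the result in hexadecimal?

Each hex digit d becomes F−d:
  A→5, F→0, C→3, 9→6, E→1, 5→A

0x50361A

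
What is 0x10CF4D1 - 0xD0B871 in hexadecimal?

0x3C3C60

Subtract column by column in base 16:
  1-1 → 0
  D-7 → 6
  4-8 → C (borrow)
  F-B-1 → 3
  C-0 → C
  0-D → 3 (borrow)
  1-0-1 → 0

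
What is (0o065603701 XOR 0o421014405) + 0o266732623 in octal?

0o733552127

First 0o065603701 XOR 0o421014405 = 0o444617304.
Add column by column in base 8, right to left:
  4+3 = 7
  0+2 = 2
  3+6 = 1 carry 1
  7+2+1 = 2 carry 1
  1+3+1 = 5
  6+7 = 5 carry 1
  4+6+1 = 3 carry 1
  4+6+1 = 3 carry 1
  4+2+1 = 7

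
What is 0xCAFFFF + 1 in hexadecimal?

The trailing 4 digits are F (max in base 16), so adding 1 cascades: they roll to 0 and the next digit up increments.

0xCB0000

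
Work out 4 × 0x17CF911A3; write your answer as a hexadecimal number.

0x5F3E4468C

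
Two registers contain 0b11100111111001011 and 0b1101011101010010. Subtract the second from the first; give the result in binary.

0b1111100001111001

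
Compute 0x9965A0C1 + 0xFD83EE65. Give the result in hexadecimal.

Add column by column in base 16, right to left:
  1+5 = 6
  C+6 = 2 carry 1
  0+E+1 = F
  A+E = 8 carry 1
  5+3+1 = 9
  6+8 = E
  9+D = 6 carry 1
  9+F+1 = 9 carry 1
  final carry 1

0x196E98F26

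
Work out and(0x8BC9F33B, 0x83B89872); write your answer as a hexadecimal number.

AND each hex digit independently (no carries):
  8&8=8, B&3=3, C&B=8, 9&8=8, F&9=9, 3&8=0, 3&7=3, B&2=2

0x83889032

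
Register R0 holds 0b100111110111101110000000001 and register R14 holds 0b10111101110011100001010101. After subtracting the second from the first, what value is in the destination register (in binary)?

Subtract column by column in base 2:
  1-1 → 0
  0-0 → 0
  0-1 → 1 (borrow)
  0-0-1 → 1 (borrow)
  0-1-1 → 0 (borrow)
  0-0-1 → 1 (borrow)
  0-1-1 → 0 (borrow)
  0-0-1 → 1 (borrow)
  0-0-1 → 1 (borrow)
  0-0-1 → 1 (borrow)
  1-0-1 → 0
  1-1 → 0
  1-1 → 0
  0-1 → 1 (borrow)
  1-0-1 → 0
  1-0 → 1
  1-1 → 0
  1-1 → 0
  0-1 → 1 (borrow)
  1-0-1 → 0
  1-1 → 0
  1-1 → 0
  1-1 → 0
  1-1 → 0
  0-0 → 0
  0-1 → 1 (borrow)
  1-0-1 → 0

0b10000001001010001110101100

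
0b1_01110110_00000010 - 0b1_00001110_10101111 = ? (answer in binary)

Subtract column by column in base 2:
  0-1 → 1 (borrow)
  1-1-1 → 1 (borrow)
  0-1-1 → 0 (borrow)
  0-1-1 → 0 (borrow)
  0-0-1 → 1 (borrow)
  0-1-1 → 0 (borrow)
  0-0-1 → 1 (borrow)
  0-1-1 → 0 (borrow)
  0-0-1 → 1 (borrow)
  1-1-1 → 1 (borrow)
  1-1-1 → 1 (borrow)
  0-1-1 → 0 (borrow)
  1-0-1 → 0
  1-0 → 1
  1-0 → 1
  0-0 → 0
  1-1 → 0

0b110011101010011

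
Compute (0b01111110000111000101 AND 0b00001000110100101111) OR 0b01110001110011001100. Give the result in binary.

0b1111001110111001101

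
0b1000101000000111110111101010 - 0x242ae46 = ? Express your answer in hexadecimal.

0b1000101000000111110111101010 = 0x8a07dea in hexadecimal.
Subtract column by column in base 16:
  a-6 → 4
  e-4 → a
  d-e → f (borrow)
  7-a-1 → c (borrow)
  0-2-1 → d (borrow)
  a-4-1 → 5
  8-2 → 6

0x65dcfa4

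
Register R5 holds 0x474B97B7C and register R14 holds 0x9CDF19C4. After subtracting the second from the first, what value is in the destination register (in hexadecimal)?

0x3D7DA61B8

Subtract column by column in base 16:
  C-4 → 8
  7-C → B (borrow)
  B-9-1 → 1
  7-1 → 6
  9-F → A (borrow)
  B-D-1 → D (borrow)
  4-C-1 → 7 (borrow)
  7-9-1 → D (borrow)
  4-0-1 → 3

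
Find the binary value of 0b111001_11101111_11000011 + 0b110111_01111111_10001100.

0b11100010110111101001111

Add column by column in base 2, right to left:
  1+0 = 1
  1+0 = 1
  0+1 = 1
  0+1 = 1
  0+0 = 0
  0+0 = 0
  1+0 = 1
  1+1 = 0 carry 1
  1+1+1 = 1 carry 1
  1+1+1 = 1 carry 1
  1+1+1 = 1 carry 1
  1+1+1 = 1 carry 1
  0+1+1 = 0 carry 1
  1+1+1 = 1 carry 1
  1+1+1 = 1 carry 1
  1+0+1 = 0 carry 1
  1+1+1 = 1 carry 1
  0+1+1 = 0 carry 1
  0+1+1 = 0 carry 1
  1+0+1 = 0 carry 1
  1+1+1 = 1 carry 1
  1+1+1 = 1 carry 1
  final carry 1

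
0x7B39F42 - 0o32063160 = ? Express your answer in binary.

0x7B39F42 = 0b111101100111001111101000010 in binary.
0o32063160 = 0b11010000110011001110000 in binary.
Subtract column by column in base 2:
  0-0 → 0
  1-0 → 1
  0-0 → 0
  0-0 → 0
  0-1 → 1 (borrow)
  0-1-1 → 0 (borrow)
  1-1-1 → 1 (borrow)
  0-0-1 → 1 (borrow)
  1-0-1 → 0
  1-1 → 0
  1-1 → 0
  1-0 → 1
  1-0 → 1
  0-1 → 1 (borrow)
  0-1-1 → 0 (borrow)
  1-0-1 → 0
  1-0 → 1
  1-0 → 1
  0-0 → 0
  0-1 → 1 (borrow)
  1-0-1 → 0
  1-1 → 0
  0-1 → 1 (borrow)
  1-0-1 → 0
  1-0 → 1
  1-0 → 1
  1-0 → 1

0b111010010110011100011010010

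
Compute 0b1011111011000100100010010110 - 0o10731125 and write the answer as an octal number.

0b1011111011000100100010010110 = 0o1373044226 in octal.
Subtract column by column in base 8:
  6-5 → 1
  2-2 → 0
  2-1 → 1
  4-1 → 3
  4-3 → 1
  0-7 → 1 (borrow)
  3-0-1 → 2
  7-1 → 6
  3-0 → 3
  1-0 → 1

0o1362113101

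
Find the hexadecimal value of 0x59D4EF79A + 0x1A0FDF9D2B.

0x1FAD2E94C5

Add column by column in base 16, right to left:
  A+B = 5 carry 1
  9+2+1 = C
  7+D = 4 carry 1
  F+9+1 = 9 carry 1
  E+F+1 = E carry 1
  4+D+1 = 2 carry 1
  D+F+1 = D carry 1
  9+0+1 = A
  5+A = F
  0+1 = 1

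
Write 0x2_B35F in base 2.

0b101011001101011111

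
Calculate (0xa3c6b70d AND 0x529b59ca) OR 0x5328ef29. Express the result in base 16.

0xa3c6b70d AND 0x529b59ca = 0x02821108.
Then OR with 0x5328ef29.

0x53aaff29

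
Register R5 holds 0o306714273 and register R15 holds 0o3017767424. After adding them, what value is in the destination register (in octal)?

Add column by column in base 8, right to left:
  3+4 = 7
  7+2 = 1 carry 1
  2+4+1 = 7
  4+7 = 3 carry 1
  1+6+1 = 0 carry 1
  7+7+1 = 7 carry 1
  6+7+1 = 6 carry 1
  0+1+1 = 2
  3+0 = 3
  0+3 = 3

0o3326703717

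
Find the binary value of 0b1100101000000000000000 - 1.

The trailing 15 digits are 0, so subtracting 1 borrows through: they become 1 and the next digit up decrements.

0b1100100111111111111111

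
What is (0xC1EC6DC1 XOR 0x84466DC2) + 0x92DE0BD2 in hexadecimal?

First 0xC1EC6DC1 XOR 0x84466DC2 = 0x45AA0003.
Add column by column in base 16, right to left:
  3+2 = 5
  0+D = D
  0+B = B
  0+0 = 0
  A+E = 8 carry 1
  A+D+1 = 8 carry 1
  5+2+1 = 8
  4+9 = D

0xD8880BD5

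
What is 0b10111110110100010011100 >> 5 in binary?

Right shift by 5: drop the 5 least-significant bits.

0b101111101101000100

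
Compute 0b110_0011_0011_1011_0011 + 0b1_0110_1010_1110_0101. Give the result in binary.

0b1111001111010011000

Add column by column in base 2, right to left:
  1+1 = 0 carry 1
  1+0+1 = 0 carry 1
  0+1+1 = 0 carry 1
  0+0+1 = 1
  1+0 = 1
  1+1 = 0 carry 1
  0+1+1 = 0 carry 1
  1+1+1 = 1 carry 1
  1+0+1 = 0 carry 1
  1+1+1 = 1 carry 1
  0+0+1 = 1
  0+1 = 1
  1+0 = 1
  1+1 = 0 carry 1
  0+1+1 = 0 carry 1
  0+0+1 = 1
  0+1 = 1
  1+0 = 1
  1+0 = 1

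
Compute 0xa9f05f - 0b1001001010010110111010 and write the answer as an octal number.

0xa9f05f = 0o52370137 in octal.
0b1001001010010110111010 = 0o11122672 in octal.
Subtract column by column in base 8:
  7-2 → 5
  3-7 → 4 (borrow)
  1-6-1 → 2 (borrow)
  0-2-1 → 5 (borrow)
  7-2-1 → 4
  3-1 → 2
  2-1 → 1
  5-1 → 4

0o41245245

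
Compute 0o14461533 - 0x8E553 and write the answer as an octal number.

0x8E553 = 0o2162523 in octal.
Subtract column by column in base 8:
  3-3 → 0
  3-2 → 1
  5-5 → 0
  1-2 → 7 (borrow)
  6-6-1 → 7 (borrow)
  4-1-1 → 2
  4-2 → 2
  1-0 → 1

0o12277010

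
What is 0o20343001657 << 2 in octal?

0o101614007274

2 bits is not a whole number of base-8 digits; in binary: 10000011100011000000001110101111 << 2 = 1000001110001100000000111010111100.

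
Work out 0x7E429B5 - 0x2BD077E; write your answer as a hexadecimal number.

0x5272237

Subtract column by column in base 16:
  5-E → 7 (borrow)
  B-7-1 → 3
  9-7 → 2
  2-0 → 2
  4-D → 7 (borrow)
  E-B-1 → 2
  7-2 → 5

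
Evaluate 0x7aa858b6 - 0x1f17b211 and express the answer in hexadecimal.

Subtract column by column in base 16:
  6-1 → 5
  b-1 → a
  8-2 → 6
  5-b → a (borrow)
  8-7-1 → 0
  a-1 → 9
  a-f → b (borrow)
  7-1-1 → 5

0x5b90a6a5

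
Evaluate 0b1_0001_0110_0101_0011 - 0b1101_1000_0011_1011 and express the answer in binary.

0b11111000011000

Subtract column by column in base 2:
  1-1 → 0
  1-1 → 0
  0-0 → 0
  0-1 → 1 (borrow)
  1-1-1 → 1 (borrow)
  0-1-1 → 0 (borrow)
  1-0-1 → 0
  0-0 → 0
  0-0 → 0
  1-0 → 1
  1-0 → 1
  0-1 → 1 (borrow)
  1-1-1 → 1 (borrow)
  0-0-1 → 1 (borrow)
  0-1-1 → 0 (borrow)
  0-1-1 → 0 (borrow)
  1-0-1 → 0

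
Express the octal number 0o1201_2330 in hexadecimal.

0x2814D8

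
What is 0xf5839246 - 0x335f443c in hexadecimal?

0xc2244e0a

Subtract column by column in base 16:
  6-c → a (borrow)
  4-3-1 → 0
  2-4 → e (borrow)
  9-4-1 → 4
  3-f → 4 (borrow)
  8-5-1 → 2
  5-3 → 2
  f-3 → c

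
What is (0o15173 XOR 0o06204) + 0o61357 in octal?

0o74756

First 0o15173 XOR 0o06204 = 0o13377.
Add column by column in base 8, right to left:
  7+7 = 6 carry 1
  7+5+1 = 5 carry 1
  3+3+1 = 7
  3+1 = 4
  1+6 = 7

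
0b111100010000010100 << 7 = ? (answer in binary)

0b1111000100000101000000000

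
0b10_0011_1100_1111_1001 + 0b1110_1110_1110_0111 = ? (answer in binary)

Add column by column in base 2, right to left:
  1+1 = 0 carry 1
  0+1+1 = 0 carry 1
  0+1+1 = 0 carry 1
  1+0+1 = 0 carry 1
  1+0+1 = 0 carry 1
  1+1+1 = 1 carry 1
  1+1+1 = 1 carry 1
  1+1+1 = 1 carry 1
  0+0+1 = 1
  0+1 = 1
  1+1 = 0 carry 1
  1+1+1 = 1 carry 1
  1+0+1 = 0 carry 1
  1+1+1 = 1 carry 1
  0+1+1 = 0 carry 1
  0+1+1 = 0 carry 1
  0+0+1 = 1
  1+0 = 1

0b110010101111100000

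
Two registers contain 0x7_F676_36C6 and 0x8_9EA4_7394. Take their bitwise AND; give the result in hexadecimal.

AND each hex digit independently (no carries):
  7&8=0, F&9=9, 6&E=6, 7&A=2, 6&4=4, 3&7=3, 6&3=2, C&9=8, 6&4=4

0x096243284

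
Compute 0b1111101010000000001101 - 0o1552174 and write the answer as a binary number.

0b1101111100101110010001

0o1552174 = 0b1101101010001111100 in binary.
Subtract column by column in base 2:
  1-0 → 1
  0-0 → 0
  1-1 → 0
  1-1 → 0
  0-1 → 1 (borrow)
  0-1-1 → 0 (borrow)
  0-1-1 → 0 (borrow)
  0-0-1 → 1 (borrow)
  0-0-1 → 1 (borrow)
  0-0-1 → 1 (borrow)
  0-1-1 → 0 (borrow)
  0-0-1 → 1 (borrow)
  0-1-1 → 0 (borrow)
  1-0-1 → 0
  0-1 → 1 (borrow)
  1-1-1 → 1 (borrow)
  0-0-1 → 1 (borrow)
  1-1-1 → 1 (borrow)
  1-1-1 → 1 (borrow)
  1-0-1 → 0
  1-0 → 1
  1-0 → 1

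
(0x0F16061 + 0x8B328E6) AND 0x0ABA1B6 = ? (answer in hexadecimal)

Add column by column in base 16, right to left:
  1+6 = 7
  6+E = 4 carry 1
  0+8+1 = 9
  6+2 = 8
  1+3 = 4
  F+B = A carry 1
  0+8+1 = 9
Sum = 0x9A48947; now AND with 0x0ABA1B6:
  9&0=0, A&A=A, 4&B=0, 8&A=8, 9&1=1, 4&B=0, 7&6=6

0xA08106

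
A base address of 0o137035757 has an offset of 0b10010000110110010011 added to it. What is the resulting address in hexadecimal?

0o137035757 = 0x17C3BEF in hexadecimal.
0b10010000110110010011 = 0x90D93 in hexadecimal.
Add column by column in base 16, right to left:
  F+3 = 2 carry 1
  E+9+1 = 8 carry 1
  B+D+1 = 9 carry 1
  3+0+1 = 4
  C+9 = 5 carry 1
  7+0+1 = 8
  1+0 = 1

0x1854982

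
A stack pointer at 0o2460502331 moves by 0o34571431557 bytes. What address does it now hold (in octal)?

0o37252134110

Add column by column in base 8, right to left:
  1+7 = 0 carry 1
  3+5+1 = 1 carry 1
  3+5+1 = 1 carry 1
  2+1+1 = 4
  0+3 = 3
  5+4 = 1 carry 1
  0+1+1 = 2
  6+7 = 5 carry 1
  4+5+1 = 2 carry 1
  2+4+1 = 7
  0+3 = 3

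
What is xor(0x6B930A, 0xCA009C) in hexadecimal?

0xA19396

XOR each hex digit independently (no carries):
  6^C=A, B^A=1, 9^0=9, 3^0=3, 0^9=9, A^C=6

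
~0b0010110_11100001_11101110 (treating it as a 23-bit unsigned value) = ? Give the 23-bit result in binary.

Invert each bit: 00101101110000111101110 → 11010010001111000010001.

0b11010010001111000010001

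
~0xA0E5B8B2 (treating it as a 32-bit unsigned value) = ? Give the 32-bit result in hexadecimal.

0x5F1A474D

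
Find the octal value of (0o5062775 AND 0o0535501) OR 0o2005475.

0o2025575

0o5062775 AND 0o0535501 = 0o0020501.
Then OR with 0o2005475.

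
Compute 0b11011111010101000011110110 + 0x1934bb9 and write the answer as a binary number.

0b101000100001001110010101111

0x1934bb9 = 0b1100100110100101110111001 in binary.
Add column by column in base 2, right to left:
  0+1 = 1
  1+0 = 1
  1+0 = 1
  0+1 = 1
  1+1 = 0 carry 1
  1+1+1 = 1 carry 1
  1+0+1 = 0 carry 1
  1+1+1 = 1 carry 1
  0+1+1 = 0 carry 1
  0+1+1 = 0 carry 1
  0+0+1 = 1
  0+1 = 1
  1+0 = 1
  0+0 = 0
  1+1 = 0 carry 1
  0+0+1 = 1
  1+1 = 0 carry 1
  0+1+1 = 0 carry 1
  1+0+1 = 0 carry 1
  1+0+1 = 0 carry 1
  1+1+1 = 1 carry 1
  1+0+1 = 0 carry 1
  1+0+1 = 0 carry 1
  0+1+1 = 0 carry 1
  1+1+1 = 1 carry 1
  1+0+1 = 0 carry 1
  final carry 1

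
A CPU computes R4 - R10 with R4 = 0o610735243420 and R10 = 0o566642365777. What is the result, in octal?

0o22072655421

Subtract column by column in base 8:
  0-7 → 1 (borrow)
  2-7-1 → 2 (borrow)
  4-7-1 → 4 (borrow)
  3-5-1 → 5 (borrow)
  4-6-1 → 5 (borrow)
  2-3-1 → 6 (borrow)
  5-2-1 → 2
  3-4 → 7 (borrow)
  7-6-1 → 0
  0-6 → 2 (borrow)
  1-6-1 → 2 (borrow)
  6-5-1 → 0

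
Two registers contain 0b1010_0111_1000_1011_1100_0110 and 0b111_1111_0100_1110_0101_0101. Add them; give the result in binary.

Add column by column in base 2, right to left:
  0+1 = 1
  1+0 = 1
  1+1 = 0 carry 1
  0+0+1 = 1
  0+1 = 1
  0+0 = 0
  1+1 = 0 carry 1
  1+0+1 = 0 carry 1
  1+0+1 = 0 carry 1
  1+1+1 = 1 carry 1
  0+1+1 = 0 carry 1
  1+1+1 = 1 carry 1
  0+0+1 = 1
  0+0 = 0
  0+1 = 1
  1+0 = 1
  1+1 = 0 carry 1
  1+1+1 = 1 carry 1
  1+1+1 = 1 carry 1
  0+1+1 = 0 carry 1
  0+1+1 = 0 carry 1
  1+1+1 = 1 carry 1
  0+1+1 = 0 carry 1
  1+0+1 = 0 carry 1
  final carry 1

0b1001001101101101000011011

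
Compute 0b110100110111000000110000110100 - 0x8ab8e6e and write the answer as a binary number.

0b101100001100000111110111000110

0x8ab8e6e = 0b1000101010111000111001101110 in binary.
Subtract column by column in base 2:
  0-0 → 0
  0-1 → 1 (borrow)
  1-1-1 → 1 (borrow)
  0-1-1 → 0 (borrow)
  1-0-1 → 0
  1-1 → 0
  0-1 → 1 (borrow)
  0-0-1 → 1 (borrow)
  0-0-1 → 1 (borrow)
  0-1-1 → 0 (borrow)
  1-1-1 → 1 (borrow)
  1-1-1 → 1 (borrow)
  0-0-1 → 1 (borrow)
  0-0-1 → 1 (borrow)
  0-0-1 → 1 (borrow)
  0-1-1 → 0 (borrow)
  0-1-1 → 0 (borrow)
  0-1-1 → 0 (borrow)
  1-0-1 → 0
  1-1 → 0
  1-0 → 1
  0-1 → 1 (borrow)
  1-0-1 → 0
  1-1 → 0
  0-0 → 0
  0-0 → 0
  1-0 → 1
  0-1 → 1 (borrow)
  1-0-1 → 0
  1-0 → 1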